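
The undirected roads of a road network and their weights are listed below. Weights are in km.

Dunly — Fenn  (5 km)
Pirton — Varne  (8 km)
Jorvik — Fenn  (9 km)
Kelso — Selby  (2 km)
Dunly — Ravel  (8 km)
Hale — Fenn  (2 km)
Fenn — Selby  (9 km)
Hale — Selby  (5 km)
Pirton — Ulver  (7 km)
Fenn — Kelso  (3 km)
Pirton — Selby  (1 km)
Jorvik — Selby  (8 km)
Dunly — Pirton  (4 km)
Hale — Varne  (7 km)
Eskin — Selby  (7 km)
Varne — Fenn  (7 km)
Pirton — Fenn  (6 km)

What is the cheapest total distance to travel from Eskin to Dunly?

Settle nodes by increasing distance from Eskin:
Eskin: 0
Selby: 7  (via Eskin)
Pirton: 8  (via Selby)
Kelso: 9  (via Selby)
Fenn: 12  (via Kelso)
Hale: 12  (via Selby)
Dunly: 12  (via Pirton)
Shortest route: Eskin → Selby → Pirton → Dunly = 12 km.

12 km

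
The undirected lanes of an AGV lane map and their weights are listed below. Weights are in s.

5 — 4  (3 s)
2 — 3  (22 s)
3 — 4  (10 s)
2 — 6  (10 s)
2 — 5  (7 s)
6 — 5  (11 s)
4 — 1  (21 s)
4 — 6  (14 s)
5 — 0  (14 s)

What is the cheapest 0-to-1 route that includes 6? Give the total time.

Best 0 to 6: 0 → 5 → 6 costing 25
Best 6 to 1: 6 → 4 → 1 costing 35
Total via 6: 25 + 35 = 60 s.

60 s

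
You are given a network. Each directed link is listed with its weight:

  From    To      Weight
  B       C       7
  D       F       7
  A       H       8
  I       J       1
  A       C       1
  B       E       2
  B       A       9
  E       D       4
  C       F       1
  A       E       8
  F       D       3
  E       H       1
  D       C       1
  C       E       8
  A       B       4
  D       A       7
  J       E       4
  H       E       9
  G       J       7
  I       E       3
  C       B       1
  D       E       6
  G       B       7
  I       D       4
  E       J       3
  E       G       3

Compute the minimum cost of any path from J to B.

10

Shortest distances from J:
J: 0
E: 4  (via J)
H: 5  (via E)
G: 7  (via E)
D: 8  (via E)
C: 9  (via D)
B: 10  (via C)
Shortest route: J → E → D → C → B = 10.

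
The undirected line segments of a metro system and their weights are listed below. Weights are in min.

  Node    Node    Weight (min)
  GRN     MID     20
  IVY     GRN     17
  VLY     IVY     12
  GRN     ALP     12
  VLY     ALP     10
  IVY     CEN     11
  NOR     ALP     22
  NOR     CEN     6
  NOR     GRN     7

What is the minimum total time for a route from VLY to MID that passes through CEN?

Best VLY to CEN: VLY–IVY–CEN costing 23
Best CEN to MID: CEN–NOR–GRN–MID costing 33
Total via CEN: 23 + 33 = 56 min.

56 min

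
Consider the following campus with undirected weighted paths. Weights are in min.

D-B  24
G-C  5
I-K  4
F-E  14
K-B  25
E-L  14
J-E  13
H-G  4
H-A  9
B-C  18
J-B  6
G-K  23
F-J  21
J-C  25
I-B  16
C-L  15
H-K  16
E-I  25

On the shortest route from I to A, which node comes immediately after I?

Compare a few routes:
I–K–H–A: 4+16+9 = 29
I–K–G–H–A: 4+23+4+9 = 40
Cheapest is I–K–H–A at 29 min.
So from I the first move is to K.

K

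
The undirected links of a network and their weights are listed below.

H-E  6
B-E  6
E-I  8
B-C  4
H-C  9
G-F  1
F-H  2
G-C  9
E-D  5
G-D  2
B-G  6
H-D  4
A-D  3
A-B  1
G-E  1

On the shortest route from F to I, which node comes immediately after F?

G

Enumerating some paths:
F–H–E–I: 2+6+8 = 16
F–G–E–I: 1+1+8 = 10
Cheapest is F–G–E–I at 10.
So from F the first move is to G.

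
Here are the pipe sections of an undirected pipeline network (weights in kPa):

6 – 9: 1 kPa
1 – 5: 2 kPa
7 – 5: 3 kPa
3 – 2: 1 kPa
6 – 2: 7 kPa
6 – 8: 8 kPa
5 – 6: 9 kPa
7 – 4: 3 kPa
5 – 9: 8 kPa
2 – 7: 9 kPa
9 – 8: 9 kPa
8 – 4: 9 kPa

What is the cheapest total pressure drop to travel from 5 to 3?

Candidate routes:
5 - 7 - 2 - 3: 3+9+1 = 13
5 - 6 - 2 - 3: 9+7+1 = 17
5 - 7 - 4 - 8 - 6 - 2 - 3: 3+3+9+8+7+1 = 31
5 - 9 - 6 - 2 - 3: 8+1+7+1 = 17
The minimum is 13 kPa via 5 - 7 - 2 - 3.

13 kPa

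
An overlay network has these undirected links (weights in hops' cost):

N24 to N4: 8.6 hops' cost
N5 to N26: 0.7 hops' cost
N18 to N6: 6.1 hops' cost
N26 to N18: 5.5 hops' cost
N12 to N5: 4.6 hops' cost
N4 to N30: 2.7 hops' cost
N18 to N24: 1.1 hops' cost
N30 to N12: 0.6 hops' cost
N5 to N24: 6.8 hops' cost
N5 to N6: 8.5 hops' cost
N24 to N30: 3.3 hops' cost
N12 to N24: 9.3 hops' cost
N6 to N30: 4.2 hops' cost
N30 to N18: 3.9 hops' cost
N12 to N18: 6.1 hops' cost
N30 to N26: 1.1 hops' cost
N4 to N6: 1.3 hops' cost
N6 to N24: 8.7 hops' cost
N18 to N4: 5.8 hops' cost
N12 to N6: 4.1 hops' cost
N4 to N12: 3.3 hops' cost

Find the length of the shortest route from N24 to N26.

Shortest distances from N24:
N24: 0
N18: 1.1  (via N24)
N30: 3.3  (via N24)
N12: 3.9  (via N30)
N26: 4.4  (via N30)
Shortest route: N24 → N30 → N26 = 4.4 hops' cost.

4.4 hops' cost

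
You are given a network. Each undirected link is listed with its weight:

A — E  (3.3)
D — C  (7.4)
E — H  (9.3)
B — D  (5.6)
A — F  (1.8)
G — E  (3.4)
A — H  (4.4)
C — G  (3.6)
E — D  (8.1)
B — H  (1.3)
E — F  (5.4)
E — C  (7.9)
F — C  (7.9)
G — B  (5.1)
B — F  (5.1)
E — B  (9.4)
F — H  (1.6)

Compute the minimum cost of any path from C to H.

9.5

Running Dijkstra from C:
C: 0
G: 3.6  (via C)
E: 7  (via G)
D: 7.4  (via C)
F: 7.9  (via C)
B: 8.7  (via G)
H: 9.5  (via F)
Shortest route: C–F–H = 9.5.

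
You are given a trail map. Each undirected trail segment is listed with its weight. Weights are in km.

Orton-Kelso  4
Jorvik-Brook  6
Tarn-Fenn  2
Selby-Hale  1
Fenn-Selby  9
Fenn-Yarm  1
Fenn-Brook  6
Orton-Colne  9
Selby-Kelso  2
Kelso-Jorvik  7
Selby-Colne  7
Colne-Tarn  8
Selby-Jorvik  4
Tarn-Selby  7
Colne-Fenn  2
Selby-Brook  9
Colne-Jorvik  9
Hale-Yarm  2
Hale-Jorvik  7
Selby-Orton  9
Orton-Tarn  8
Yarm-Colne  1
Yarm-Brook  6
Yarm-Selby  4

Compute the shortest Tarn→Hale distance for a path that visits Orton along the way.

15 km

Shortest Tarn→Orton: Tarn–Orton = 8
Best Orton to Hale: Orton–Kelso–Selby–Hale costing 7
Total via Orton: 8 + 7 = 15 km.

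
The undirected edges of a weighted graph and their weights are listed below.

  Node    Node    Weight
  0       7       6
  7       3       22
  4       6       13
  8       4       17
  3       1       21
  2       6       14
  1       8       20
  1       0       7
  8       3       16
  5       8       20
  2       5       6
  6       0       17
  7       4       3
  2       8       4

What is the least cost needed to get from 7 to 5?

Running Dijkstra from 7:
7: 0
4: 3  (via 7)
0: 6  (via 7)
1: 13  (via 0)
6: 16  (via 4)
8: 20  (via 4)
3: 22  (via 7)
2: 24  (via 8)
5: 30  (via 2)
Shortest route: 7 → 4 → 8 → 2 → 5 = 30.

30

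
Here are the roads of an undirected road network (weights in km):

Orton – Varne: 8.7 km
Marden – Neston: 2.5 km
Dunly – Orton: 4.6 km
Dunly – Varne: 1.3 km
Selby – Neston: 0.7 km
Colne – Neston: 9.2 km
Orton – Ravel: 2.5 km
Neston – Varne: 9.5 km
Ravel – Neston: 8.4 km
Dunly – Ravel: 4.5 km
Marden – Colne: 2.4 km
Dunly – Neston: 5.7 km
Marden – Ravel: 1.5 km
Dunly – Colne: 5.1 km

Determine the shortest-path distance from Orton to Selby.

Candidate routes:
Orton → Dunly → Neston → Selby: 4.6+5.7+0.7 = 11
Orton → Ravel → Marden → Neston → Selby: 2.5+1.5+2.5+0.7 = 7.2
The minimum is 7.2 km via Orton → Ravel → Marden → Neston → Selby.

7.2 km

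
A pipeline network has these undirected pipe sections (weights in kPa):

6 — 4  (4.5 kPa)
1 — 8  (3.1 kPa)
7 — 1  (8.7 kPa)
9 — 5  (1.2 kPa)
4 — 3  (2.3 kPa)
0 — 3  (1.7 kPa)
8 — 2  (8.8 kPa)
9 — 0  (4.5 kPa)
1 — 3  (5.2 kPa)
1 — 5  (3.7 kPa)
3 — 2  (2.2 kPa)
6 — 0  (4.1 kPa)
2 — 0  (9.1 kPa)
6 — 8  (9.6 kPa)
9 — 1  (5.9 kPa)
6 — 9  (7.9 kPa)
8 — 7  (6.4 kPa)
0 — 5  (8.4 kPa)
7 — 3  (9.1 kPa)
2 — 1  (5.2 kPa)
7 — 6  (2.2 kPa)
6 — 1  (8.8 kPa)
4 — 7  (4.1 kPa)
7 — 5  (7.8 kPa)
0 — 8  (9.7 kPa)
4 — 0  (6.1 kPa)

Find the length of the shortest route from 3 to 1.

5.2 kPa

Settle nodes by increasing distance from 3:
3: 0
0: 1.7  (via 3)
2: 2.2  (via 3)
4: 2.3  (via 3)
1: 5.2  (via 3)
Shortest route: 3 → 1 = 5.2 kPa.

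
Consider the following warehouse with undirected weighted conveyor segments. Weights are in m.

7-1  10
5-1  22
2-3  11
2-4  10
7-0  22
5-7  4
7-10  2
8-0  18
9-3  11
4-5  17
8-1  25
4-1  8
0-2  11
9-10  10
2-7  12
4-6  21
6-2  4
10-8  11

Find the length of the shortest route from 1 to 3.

29 m

Enumerating some paths:
1 - 4 - 2 - 3: 8+10+11 = 29
1 - 7 - 10 - 9 - 3: 10+2+10+11 = 33
Cheapest is 1 - 4 - 2 - 3 at 29 m.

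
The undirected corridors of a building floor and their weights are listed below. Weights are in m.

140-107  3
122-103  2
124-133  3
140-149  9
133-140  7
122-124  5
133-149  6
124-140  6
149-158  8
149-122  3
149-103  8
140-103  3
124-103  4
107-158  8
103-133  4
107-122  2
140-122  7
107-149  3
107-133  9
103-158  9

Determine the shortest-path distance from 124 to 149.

8 m

Running Dijkstra from 124:
124: 0
133: 3  (via 124)
103: 4  (via 124)
122: 5  (via 124)
140: 6  (via 124)
107: 7  (via 122)
149: 8  (via 122)
Shortest route: 124–122–149 = 8 m.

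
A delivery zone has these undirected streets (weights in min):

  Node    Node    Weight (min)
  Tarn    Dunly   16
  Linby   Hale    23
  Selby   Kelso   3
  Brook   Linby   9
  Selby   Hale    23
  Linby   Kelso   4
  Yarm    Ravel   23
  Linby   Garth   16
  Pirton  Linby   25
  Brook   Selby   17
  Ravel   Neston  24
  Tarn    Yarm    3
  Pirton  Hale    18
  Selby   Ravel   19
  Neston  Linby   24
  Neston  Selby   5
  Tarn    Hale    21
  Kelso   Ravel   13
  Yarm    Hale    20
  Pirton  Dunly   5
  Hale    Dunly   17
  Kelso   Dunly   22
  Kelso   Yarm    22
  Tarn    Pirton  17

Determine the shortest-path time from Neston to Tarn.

33 min

Enumerating some paths:
Neston - Selby - Hale - Tarn: 5+23+21 = 49
Neston - Selby - Kelso - Ravel - Yarm - Tarn: 5+3+13+23+3 = 47
Neston - Selby - Kelso - Yarm - Tarn: 5+3+22+3 = 33
Neston - Selby - Kelso - Dunly - Tarn: 5+3+22+16 = 46
The minimum is 33 min via Neston - Selby - Kelso - Yarm - Tarn.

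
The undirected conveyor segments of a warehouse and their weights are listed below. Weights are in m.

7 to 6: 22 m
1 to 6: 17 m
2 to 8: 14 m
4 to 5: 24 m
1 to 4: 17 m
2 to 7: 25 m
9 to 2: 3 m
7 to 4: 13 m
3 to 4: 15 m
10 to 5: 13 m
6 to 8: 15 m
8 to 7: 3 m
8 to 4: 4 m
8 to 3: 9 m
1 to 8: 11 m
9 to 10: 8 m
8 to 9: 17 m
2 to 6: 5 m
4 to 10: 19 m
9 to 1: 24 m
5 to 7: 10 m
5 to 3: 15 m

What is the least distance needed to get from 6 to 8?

15 m

Candidate routes:
6–2–8: 5+14 = 19
6–8: 15 = 15
Cheapest is 6–8 at 15 m.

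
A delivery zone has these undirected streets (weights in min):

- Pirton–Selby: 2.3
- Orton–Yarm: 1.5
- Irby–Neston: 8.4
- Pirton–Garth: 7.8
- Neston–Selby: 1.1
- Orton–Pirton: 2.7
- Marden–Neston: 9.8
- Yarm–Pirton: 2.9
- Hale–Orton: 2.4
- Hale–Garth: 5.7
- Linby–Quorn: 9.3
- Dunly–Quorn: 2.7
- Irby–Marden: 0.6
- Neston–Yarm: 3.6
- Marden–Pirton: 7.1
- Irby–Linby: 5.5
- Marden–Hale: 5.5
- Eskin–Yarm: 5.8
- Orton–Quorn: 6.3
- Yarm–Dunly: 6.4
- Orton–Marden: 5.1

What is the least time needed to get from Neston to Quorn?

11.4 min

Compare a few routes:
Neston → Selby → Pirton → Orton → Quorn: 1.1+2.3+2.7+6.3 = 12.4
Neston → Yarm → Orton → Quorn: 3.6+1.5+6.3 = 11.4
Cheapest is Neston → Yarm → Orton → Quorn at 11.4 min.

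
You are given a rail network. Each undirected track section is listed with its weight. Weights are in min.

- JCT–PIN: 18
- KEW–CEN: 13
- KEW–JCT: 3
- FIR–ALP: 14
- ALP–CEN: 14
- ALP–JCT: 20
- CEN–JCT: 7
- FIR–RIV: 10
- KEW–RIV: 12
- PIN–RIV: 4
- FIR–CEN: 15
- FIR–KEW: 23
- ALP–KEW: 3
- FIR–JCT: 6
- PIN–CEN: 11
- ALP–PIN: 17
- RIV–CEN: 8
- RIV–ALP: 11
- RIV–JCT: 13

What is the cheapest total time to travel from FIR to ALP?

Enumerating some paths:
FIR - ALP: 14 = 14
FIR - JCT - KEW - ALP: 6+3+3 = 12
Cheapest is FIR - JCT - KEW - ALP at 12 min.

12 min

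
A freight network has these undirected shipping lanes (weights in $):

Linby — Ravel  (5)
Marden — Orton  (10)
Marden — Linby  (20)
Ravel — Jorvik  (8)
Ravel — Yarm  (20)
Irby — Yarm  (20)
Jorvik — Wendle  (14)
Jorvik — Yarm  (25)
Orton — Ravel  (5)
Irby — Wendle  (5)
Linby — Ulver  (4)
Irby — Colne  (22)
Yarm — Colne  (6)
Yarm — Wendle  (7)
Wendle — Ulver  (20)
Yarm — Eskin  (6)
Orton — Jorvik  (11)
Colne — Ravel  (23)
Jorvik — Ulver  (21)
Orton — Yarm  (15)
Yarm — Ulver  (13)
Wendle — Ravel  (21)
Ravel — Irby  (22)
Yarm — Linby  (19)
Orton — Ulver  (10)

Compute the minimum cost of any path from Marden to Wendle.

Compare a few routes:
Marden - Orton - Ravel - Wendle: 10+5+21 = 36
Marden - Orton - Ravel - Jorvik - Wendle: 10+5+8+14 = 37
Marden - Orton - Jorvik - Wendle: 10+11+14 = 35
Marden - Orton - Yarm - Wendle: 10+15+7 = 32
The minimum is $32 via Marden - Orton - Yarm - Wendle.

$32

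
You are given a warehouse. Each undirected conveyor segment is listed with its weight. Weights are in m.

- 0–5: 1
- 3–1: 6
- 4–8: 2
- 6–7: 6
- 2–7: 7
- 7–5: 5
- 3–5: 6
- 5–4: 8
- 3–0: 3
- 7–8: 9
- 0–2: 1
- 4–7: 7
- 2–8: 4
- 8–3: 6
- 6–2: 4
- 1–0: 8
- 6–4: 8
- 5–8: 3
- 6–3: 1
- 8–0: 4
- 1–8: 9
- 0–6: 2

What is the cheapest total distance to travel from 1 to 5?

Shortest distances from 1:
1: 0
3: 6  (via 1)
6: 7  (via 3)
0: 8  (via 1)
2: 9  (via 0)
5: 9  (via 0)
Shortest route: 1 → 0 → 5 = 9 m.

9 m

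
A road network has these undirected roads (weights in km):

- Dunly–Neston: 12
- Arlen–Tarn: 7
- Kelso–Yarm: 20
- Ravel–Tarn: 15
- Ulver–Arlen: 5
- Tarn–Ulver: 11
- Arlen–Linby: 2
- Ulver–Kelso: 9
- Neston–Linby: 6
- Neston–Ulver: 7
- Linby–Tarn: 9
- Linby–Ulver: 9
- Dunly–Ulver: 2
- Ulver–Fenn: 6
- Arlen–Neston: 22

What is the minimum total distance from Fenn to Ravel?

32 km

Settle nodes by increasing distance from Fenn:
Fenn: 0
Ulver: 6  (via Fenn)
Dunly: 8  (via Ulver)
Arlen: 11  (via Ulver)
Linby: 13  (via Arlen)
Neston: 13  (via Ulver)
Kelso: 15  (via Ulver)
Tarn: 17  (via Ulver)
Ravel: 32  (via Tarn)
Shortest route: Fenn → Ulver → Tarn → Ravel = 32 km.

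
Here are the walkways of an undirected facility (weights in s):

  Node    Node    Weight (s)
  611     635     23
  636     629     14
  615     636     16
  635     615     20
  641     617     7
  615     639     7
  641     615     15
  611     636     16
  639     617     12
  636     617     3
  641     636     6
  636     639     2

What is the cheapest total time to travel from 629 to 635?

Candidate routes:
629–636–639–615–635: 14+2+7+20 = 43
629–636–615–635: 14+16+20 = 50
Cheapest is 629–636–639–615–635 at 43 s.

43 s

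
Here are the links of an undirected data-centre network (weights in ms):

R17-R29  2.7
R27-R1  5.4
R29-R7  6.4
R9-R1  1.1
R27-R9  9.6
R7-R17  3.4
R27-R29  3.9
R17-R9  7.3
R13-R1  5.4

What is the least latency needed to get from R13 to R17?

13.8 ms

Enumerating some paths:
R13 → R1 → R9 → R17: 5.4+1.1+7.3 = 13.8
R13 → R1 → R27 → R29 → R17: 5.4+5.4+3.9+2.7 = 17.4
The minimum is 13.8 ms via R13 → R1 → R9 → R17.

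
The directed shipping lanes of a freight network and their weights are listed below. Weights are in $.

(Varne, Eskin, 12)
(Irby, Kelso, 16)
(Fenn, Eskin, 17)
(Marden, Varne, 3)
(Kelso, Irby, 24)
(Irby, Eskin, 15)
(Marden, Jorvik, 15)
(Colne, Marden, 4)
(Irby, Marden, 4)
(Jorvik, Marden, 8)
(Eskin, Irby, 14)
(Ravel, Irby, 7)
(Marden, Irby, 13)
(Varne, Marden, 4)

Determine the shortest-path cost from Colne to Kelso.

$33

Compare a few routes:
Colne → Marden → Varne → Eskin → Irby → Kelso: 4+3+12+14+16 = 49
Colne → Marden → Irby → Kelso: 4+13+16 = 33
The minimum is $33 via Colne → Marden → Irby → Kelso.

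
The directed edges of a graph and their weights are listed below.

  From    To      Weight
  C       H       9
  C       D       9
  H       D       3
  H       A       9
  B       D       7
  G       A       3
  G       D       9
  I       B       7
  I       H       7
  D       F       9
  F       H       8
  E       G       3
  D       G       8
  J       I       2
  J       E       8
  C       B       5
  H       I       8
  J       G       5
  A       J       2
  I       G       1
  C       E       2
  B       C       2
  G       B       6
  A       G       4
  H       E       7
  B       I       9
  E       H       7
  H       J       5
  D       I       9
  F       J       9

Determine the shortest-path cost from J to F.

21

Shortest distances from J:
J: 0
I: 2  (via J)
G: 3  (via I)
A: 6  (via G)
E: 8  (via J)
B: 9  (via I)
H: 9  (via I)
C: 11  (via B)
D: 12  (via G)
F: 21  (via D)
Shortest route: J–I–G–D–F = 21.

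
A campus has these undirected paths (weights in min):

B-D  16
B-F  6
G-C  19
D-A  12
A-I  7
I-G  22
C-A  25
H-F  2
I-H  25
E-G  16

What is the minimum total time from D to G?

41 min

Enumerating some paths:
D → A → C → G: 12+25+19 = 56
D → B → F → H → I → A → C → G: 16+6+2+25+7+25+19 = 100
D → B → F → H → I → G: 16+6+2+25+22 = 71
D → A → I → G: 12+7+22 = 41
Cheapest is D → A → I → G at 41 min.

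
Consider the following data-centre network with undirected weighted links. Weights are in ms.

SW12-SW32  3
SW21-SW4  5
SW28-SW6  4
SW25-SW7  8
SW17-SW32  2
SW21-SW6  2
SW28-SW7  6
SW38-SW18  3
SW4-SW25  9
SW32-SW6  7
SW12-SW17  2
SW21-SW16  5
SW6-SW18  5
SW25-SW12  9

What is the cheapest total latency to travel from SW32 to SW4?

Enumerating some paths:
SW32 - SW12 - SW25 - SW4: 3+9+9 = 21
SW32 - SW6 - SW21 - SW4: 7+2+5 = 14
The minimum is 14 ms via SW32 - SW6 - SW21 - SW4.

14 ms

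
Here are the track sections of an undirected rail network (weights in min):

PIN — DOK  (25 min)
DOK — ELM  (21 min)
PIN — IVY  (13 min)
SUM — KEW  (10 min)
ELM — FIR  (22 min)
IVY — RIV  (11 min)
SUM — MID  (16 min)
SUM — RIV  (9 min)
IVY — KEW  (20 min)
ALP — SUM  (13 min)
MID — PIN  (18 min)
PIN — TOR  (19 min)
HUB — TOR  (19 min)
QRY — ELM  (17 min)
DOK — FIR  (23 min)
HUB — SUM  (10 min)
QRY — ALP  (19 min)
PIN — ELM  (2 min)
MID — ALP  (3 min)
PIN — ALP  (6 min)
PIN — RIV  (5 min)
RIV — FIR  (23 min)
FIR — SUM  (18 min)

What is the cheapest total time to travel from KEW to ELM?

26 min

Candidate routes:
KEW–SUM–RIV–PIN–ELM: 10+9+5+2 = 26
KEW–SUM–ALP–PIN–ELM: 10+13+6+2 = 31
The minimum is 26 min via KEW–SUM–RIV–PIN–ELM.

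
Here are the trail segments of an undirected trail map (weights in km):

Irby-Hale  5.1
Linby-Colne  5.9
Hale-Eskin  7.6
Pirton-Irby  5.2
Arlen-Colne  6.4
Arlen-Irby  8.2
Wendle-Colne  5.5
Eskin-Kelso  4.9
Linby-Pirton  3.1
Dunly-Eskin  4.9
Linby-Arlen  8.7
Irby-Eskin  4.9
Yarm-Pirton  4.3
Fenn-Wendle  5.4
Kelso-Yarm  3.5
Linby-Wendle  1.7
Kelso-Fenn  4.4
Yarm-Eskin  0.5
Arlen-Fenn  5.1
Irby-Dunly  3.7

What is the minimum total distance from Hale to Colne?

Candidate routes:
Hale → Irby → Pirton → Linby → Colne: 5.1+5.2+3.1+5.9 = 19.3
Hale → Irby → Arlen → Colne: 5.1+8.2+6.4 = 19.7
Hale → Irby → Pirton → Linby → Wendle → Colne: 5.1+5.2+3.1+1.7+5.5 = 20.6
Hale → Eskin → Yarm → Pirton → Linby → Colne: 7.6+0.5+4.3+3.1+5.9 = 21.4
The minimum is 19.3 km via Hale → Irby → Pirton → Linby → Colne.

19.3 km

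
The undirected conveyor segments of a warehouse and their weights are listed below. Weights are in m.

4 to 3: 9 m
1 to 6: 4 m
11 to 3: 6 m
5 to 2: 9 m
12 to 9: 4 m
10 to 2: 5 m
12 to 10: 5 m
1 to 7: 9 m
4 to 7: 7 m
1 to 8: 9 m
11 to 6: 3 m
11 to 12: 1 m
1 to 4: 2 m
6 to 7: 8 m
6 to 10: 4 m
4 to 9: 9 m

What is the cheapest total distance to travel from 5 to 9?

Shortest distances from 5:
5: 0
2: 9  (via 5)
10: 14  (via 2)
6: 18  (via 10)
12: 19  (via 10)
11: 20  (via 12)
1: 22  (via 6)
9: 23  (via 12)
Shortest route: 5–2–10–12–9 = 23 m.

23 m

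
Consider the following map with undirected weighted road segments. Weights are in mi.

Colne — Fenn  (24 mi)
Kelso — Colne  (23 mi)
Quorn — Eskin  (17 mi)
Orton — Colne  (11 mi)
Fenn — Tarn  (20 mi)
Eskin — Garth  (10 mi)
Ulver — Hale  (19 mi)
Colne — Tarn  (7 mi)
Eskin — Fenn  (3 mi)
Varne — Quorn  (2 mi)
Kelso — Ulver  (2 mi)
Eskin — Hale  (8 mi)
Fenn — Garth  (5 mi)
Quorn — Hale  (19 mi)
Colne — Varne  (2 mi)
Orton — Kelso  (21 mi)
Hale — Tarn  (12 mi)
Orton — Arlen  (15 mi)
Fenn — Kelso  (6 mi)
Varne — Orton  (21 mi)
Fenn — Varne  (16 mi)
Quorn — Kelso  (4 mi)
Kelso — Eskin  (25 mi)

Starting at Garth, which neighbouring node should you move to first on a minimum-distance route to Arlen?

Fenn

Enumerating some paths:
Garth - Fenn - Kelso - Orton - Arlen: 5+6+21+15 = 47
Garth - Fenn - Kelso - Quorn - Varne - Orton - Arlen: 5+6+4+2+21+15 = 53
Garth - Fenn - Kelso - Quorn - Varne - Colne - Orton - Arlen: 5+6+4+2+2+11+15 = 45
Garth - Fenn - Varne - Colne - Orton - Arlen: 5+16+2+11+15 = 49
The minimum is 45 mi via Garth - Fenn - Kelso - Quorn - Varne - Colne - Orton - Arlen.
So from Garth the first move is to Fenn.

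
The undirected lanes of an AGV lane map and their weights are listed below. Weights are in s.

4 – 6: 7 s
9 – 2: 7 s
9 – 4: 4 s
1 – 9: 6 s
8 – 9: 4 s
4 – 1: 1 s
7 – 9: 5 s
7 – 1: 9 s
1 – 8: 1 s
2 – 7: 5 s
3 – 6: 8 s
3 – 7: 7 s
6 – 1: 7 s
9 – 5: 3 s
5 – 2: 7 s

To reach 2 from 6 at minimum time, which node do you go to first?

Candidate routes:
6 → 1 → 8 → 9 → 2: 7+1+4+7 = 19
6 → 4 → 9 → 2: 7+4+7 = 18
6 → 1 → 4 → 9 → 2: 7+1+4+7 = 19
Cheapest is 6 → 4 → 9 → 2 at 18 s.
So from 6 the first move is to 4.

4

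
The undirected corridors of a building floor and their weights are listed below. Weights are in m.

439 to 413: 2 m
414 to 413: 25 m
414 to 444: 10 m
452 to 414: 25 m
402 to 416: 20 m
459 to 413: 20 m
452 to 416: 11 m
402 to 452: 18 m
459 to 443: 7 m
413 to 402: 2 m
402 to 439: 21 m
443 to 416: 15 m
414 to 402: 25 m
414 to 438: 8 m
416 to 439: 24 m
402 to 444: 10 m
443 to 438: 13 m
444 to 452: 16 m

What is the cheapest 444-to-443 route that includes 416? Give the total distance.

42 m

Best 444 to 416: 444 → 452 → 416 costing 27
Shortest 416→443: 416 → 443 = 15
Total via 416: 27 + 15 = 42 m.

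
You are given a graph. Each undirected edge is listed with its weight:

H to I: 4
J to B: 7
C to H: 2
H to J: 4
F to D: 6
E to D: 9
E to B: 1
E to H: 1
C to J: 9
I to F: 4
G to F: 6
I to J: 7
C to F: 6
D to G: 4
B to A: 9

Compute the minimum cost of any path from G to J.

17

Settle nodes by increasing distance from G:
G: 0
D: 4  (via G)
F: 6  (via G)
I: 10  (via F)
C: 12  (via F)
E: 13  (via D)
B: 14  (via E)
H: 14  (via I)
J: 17  (via I)
Shortest route: G–F–I–J = 17.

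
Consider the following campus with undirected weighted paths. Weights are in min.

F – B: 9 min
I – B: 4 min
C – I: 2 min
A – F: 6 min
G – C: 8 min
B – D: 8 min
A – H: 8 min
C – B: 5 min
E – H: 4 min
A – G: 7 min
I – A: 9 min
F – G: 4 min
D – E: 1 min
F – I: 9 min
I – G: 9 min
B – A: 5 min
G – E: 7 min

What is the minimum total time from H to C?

Running Dijkstra from H:
H: 0
E: 4  (via H)
D: 5  (via E)
A: 8  (via H)
G: 11  (via E)
B: 13  (via D)
F: 14  (via A)
I: 17  (via A)
C: 18  (via B)
Shortest route: H → E → D → B → C = 18 min.

18 min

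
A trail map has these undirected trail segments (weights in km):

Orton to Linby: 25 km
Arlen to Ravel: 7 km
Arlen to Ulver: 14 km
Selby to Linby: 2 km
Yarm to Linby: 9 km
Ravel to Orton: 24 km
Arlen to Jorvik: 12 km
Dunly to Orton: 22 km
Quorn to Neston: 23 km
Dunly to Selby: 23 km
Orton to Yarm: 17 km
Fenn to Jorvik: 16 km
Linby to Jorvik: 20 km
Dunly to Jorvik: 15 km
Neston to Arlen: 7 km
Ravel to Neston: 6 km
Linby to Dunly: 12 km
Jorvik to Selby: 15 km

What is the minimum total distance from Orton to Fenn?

53 km

Shortest distances from Orton:
Orton: 0
Yarm: 17  (via Orton)
Dunly: 22  (via Orton)
Ravel: 24  (via Orton)
Linby: 25  (via Orton)
Selby: 27  (via Linby)
Neston: 30  (via Ravel)
Arlen: 31  (via Ravel)
Jorvik: 37  (via Dunly)
Ulver: 45  (via Arlen)
Fenn: 53  (via Jorvik)
Shortest route: Orton → Dunly → Jorvik → Fenn = 53 km.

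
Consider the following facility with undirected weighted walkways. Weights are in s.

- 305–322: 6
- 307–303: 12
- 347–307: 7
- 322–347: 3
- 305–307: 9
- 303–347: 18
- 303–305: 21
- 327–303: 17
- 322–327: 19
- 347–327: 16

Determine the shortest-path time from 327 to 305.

25 s

Candidate routes:
327–347–307–305: 16+7+9 = 32
327–322–347–307–305: 19+3+7+9 = 38
327–322–305: 19+6 = 25
The minimum is 25 s via 327–322–305.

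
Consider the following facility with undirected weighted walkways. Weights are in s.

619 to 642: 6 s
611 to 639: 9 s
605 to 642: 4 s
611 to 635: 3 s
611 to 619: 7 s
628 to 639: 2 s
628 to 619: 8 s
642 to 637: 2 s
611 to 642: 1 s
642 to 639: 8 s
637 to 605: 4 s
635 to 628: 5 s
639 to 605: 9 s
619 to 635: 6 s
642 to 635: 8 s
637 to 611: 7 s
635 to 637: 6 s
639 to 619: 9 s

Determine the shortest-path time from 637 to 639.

10 s

Enumerating some paths:
637 - 635 - 628 - 639: 6+5+2 = 13
637 - 605 - 639: 4+9 = 13
637 - 642 - 639: 2+8 = 10
637 - 642 - 611 - 639: 2+1+9 = 12
Cheapest is 637 - 642 - 639 at 10 s.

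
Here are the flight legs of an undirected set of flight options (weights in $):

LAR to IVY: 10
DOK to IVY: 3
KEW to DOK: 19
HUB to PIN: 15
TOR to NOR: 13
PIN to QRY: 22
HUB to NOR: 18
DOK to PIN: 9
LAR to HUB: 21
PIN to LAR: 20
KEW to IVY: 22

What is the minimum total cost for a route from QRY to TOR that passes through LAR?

$94

Shortest QRY→LAR: QRY → PIN → LAR = 42
Best LAR to TOR: LAR → HUB → NOR → TOR costing 52
Total via LAR: 42 + 52 = $94.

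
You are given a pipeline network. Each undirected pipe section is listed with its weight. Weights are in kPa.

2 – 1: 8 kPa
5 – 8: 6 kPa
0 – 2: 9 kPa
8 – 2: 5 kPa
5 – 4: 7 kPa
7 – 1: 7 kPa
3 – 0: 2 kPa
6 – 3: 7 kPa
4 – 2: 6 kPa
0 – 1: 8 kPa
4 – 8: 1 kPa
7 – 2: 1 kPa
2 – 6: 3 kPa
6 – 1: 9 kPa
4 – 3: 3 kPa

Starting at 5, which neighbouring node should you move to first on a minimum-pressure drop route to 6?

Enumerating some paths:
5 - 4 - 8 - 2 - 6: 7+1+5+3 = 16
5 - 8 - 2 - 6: 6+5+3 = 14
5 - 4 - 2 - 6: 7+6+3 = 16
Cheapest is 5 - 8 - 2 - 6 at 14 kPa.
So from 5 the first move is to 8.

8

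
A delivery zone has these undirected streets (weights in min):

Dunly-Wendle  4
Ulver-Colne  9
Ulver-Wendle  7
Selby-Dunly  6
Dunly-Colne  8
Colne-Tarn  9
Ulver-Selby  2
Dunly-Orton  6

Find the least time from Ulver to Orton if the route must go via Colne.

Best Ulver to Colne: Ulver → Colne costing 9
Shortest Colne→Orton: Colne → Dunly → Orton = 14
Total via Colne: 9 + 14 = 23 min.

23 min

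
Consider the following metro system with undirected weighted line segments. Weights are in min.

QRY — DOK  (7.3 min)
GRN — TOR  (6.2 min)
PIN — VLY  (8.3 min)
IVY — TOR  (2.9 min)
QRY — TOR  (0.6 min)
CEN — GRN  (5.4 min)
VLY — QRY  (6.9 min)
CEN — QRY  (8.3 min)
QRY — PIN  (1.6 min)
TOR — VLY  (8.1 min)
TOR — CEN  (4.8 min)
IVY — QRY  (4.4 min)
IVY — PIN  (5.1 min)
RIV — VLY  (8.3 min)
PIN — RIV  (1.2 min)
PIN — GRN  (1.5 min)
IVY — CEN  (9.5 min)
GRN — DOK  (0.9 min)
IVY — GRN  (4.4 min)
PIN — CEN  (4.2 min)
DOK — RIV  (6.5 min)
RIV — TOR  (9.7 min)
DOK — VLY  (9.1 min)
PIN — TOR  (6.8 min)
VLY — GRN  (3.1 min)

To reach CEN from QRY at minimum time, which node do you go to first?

Candidate routes:
QRY - TOR - CEN: 0.6+4.8 = 5.4
QRY - PIN - CEN: 1.6+4.2 = 5.8
QRY - CEN: 8.3 = 8.3
Cheapest is QRY - TOR - CEN at 5.4 min.
So from QRY the first move is to TOR.

TOR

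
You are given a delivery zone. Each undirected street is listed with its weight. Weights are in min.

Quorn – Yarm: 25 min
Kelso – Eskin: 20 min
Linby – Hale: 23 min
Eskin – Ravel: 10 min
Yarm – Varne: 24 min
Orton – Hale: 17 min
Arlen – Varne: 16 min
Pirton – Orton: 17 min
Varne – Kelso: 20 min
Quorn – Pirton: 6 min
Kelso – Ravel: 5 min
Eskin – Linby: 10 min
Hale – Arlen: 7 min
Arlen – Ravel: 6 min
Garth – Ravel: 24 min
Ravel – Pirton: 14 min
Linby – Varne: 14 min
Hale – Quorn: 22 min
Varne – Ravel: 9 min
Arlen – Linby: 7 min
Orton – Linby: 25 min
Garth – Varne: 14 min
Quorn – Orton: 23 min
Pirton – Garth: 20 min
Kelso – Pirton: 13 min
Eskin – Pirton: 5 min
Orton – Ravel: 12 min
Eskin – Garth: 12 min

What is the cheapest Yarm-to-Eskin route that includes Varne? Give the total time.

43 min

Shortest Yarm→Varne: Yarm → Varne = 24
Best Varne to Eskin: Varne → Ravel → Eskin costing 19
Total via Varne: 24 + 19 = 43 min.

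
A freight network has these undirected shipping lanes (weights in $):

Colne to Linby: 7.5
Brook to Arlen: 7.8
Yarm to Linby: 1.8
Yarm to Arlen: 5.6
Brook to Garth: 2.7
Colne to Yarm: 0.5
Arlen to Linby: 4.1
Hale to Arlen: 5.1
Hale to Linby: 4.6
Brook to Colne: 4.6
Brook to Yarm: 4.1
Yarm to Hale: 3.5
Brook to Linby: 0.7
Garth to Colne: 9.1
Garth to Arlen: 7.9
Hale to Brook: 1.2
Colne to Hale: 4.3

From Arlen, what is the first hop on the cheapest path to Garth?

Linby

Candidate routes:
Arlen → Garth: 7.9 = 7.9
Arlen → Hale → Brook → Garth: 5.1+1.2+2.7 = 9
Arlen → Linby → Brook → Garth: 4.1+0.7+2.7 = 7.5
Cheapest is Arlen → Linby → Brook → Garth at $7.5.
So from Arlen the first move is to Linby.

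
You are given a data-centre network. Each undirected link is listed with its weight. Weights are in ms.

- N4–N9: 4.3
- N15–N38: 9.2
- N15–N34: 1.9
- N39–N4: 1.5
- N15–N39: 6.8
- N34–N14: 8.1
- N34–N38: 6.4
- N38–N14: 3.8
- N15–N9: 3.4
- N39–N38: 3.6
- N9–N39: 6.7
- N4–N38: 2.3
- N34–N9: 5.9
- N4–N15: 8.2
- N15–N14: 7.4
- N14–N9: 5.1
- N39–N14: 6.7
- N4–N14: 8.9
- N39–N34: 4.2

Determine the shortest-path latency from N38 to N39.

Candidate routes:
N38–N39: 3.6 = 3.6
N38–N4–N39: 2.3+1.5 = 3.8
The minimum is 3.6 ms via N38–N39.

3.6 ms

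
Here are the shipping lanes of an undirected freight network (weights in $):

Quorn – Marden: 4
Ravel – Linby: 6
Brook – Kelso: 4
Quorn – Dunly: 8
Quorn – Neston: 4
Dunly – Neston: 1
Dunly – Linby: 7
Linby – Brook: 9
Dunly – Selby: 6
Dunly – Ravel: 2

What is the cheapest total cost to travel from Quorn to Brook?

Compare a few routes:
Quorn–Neston–Dunly–Ravel–Linby–Brook: 4+1+2+6+9 = 22
Quorn–Neston–Dunly–Linby–Brook: 4+1+7+9 = 21
Quorn–Dunly–Linby–Brook: 8+7+9 = 24
Cheapest is Quorn–Neston–Dunly–Linby–Brook at $21.

$21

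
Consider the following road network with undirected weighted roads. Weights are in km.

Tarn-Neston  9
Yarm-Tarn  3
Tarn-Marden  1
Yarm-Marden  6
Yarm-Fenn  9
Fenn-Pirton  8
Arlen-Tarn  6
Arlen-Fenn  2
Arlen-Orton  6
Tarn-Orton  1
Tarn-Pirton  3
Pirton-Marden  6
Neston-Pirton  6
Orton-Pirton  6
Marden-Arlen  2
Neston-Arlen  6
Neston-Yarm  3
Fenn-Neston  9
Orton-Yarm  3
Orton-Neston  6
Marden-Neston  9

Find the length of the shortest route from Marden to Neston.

7 km

Enumerating some paths:
Marden - Tarn - Yarm - Neston: 1+3+3 = 7
Marden - Tarn - Orton - Yarm - Neston: 1+1+3+3 = 8
Marden - Tarn - Orton - Neston: 1+1+6 = 8
The minimum is 7 km via Marden - Tarn - Yarm - Neston.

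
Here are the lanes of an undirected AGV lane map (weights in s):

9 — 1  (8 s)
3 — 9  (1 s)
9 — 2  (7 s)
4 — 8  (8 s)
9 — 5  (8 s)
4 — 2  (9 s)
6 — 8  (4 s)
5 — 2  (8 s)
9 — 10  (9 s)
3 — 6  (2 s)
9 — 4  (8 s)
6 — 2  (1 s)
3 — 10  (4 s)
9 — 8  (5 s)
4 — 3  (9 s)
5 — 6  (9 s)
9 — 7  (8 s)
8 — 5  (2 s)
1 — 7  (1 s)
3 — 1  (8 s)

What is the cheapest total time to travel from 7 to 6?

11 s

Running Dijkstra from 7:
7: 0
1: 1  (via 7)
9: 8  (via 7)
3: 9  (via 1)
6: 11  (via 3)
Shortest route: 7–1–3–6 = 11 s.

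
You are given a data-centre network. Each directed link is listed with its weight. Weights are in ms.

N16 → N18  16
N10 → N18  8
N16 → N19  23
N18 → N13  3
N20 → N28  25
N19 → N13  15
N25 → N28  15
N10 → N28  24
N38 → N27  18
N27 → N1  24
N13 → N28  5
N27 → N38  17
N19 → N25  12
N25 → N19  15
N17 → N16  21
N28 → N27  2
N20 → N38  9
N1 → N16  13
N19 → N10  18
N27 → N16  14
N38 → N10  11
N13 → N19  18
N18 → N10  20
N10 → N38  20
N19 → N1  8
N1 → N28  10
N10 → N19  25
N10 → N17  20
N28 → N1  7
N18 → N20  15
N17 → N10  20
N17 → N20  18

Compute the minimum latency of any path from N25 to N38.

34 ms

Enumerating some paths:
N25–N19–N1–N28–N27–N38: 15+8+10+2+17 = 52
N25–N19–N10–N38: 15+18+20 = 53
N25–N28–N27–N38: 15+2+17 = 34
Cheapest is N25–N28–N27–N38 at 34 ms.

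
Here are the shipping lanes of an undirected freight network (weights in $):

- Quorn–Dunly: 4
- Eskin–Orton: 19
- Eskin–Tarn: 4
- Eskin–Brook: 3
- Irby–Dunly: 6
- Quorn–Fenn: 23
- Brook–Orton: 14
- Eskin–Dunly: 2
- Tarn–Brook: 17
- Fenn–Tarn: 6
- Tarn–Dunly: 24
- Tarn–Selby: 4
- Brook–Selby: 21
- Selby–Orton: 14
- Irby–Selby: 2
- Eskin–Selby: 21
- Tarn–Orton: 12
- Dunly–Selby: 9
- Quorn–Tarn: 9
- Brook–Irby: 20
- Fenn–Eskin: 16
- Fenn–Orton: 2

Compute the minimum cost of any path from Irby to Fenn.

$12

Running Dijkstra from Irby:
Irby: 0
Selby: 2  (via Irby)
Tarn: 6  (via Selby)
Dunly: 6  (via Irby)
Eskin: 8  (via Dunly)
Quorn: 10  (via Dunly)
Brook: 11  (via Eskin)
Fenn: 12  (via Tarn)
Shortest route: Irby–Selby–Tarn–Fenn = $12.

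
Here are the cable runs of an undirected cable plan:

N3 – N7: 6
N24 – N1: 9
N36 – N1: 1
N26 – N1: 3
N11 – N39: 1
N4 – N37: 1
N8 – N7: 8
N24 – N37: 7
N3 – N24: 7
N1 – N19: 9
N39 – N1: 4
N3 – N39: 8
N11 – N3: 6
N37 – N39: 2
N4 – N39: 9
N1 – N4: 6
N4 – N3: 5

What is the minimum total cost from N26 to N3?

14

Compare a few routes:
N26 → N1 → N39 → N11 → N3: 3+4+1+6 = 14
N26 → N1 → N39 → N37 → N4 → N3: 3+4+2+1+5 = 15
N26 → N1 → N39 → N3: 3+4+8 = 15
The minimum is 14 via N26 → N1 → N39 → N11 → N3.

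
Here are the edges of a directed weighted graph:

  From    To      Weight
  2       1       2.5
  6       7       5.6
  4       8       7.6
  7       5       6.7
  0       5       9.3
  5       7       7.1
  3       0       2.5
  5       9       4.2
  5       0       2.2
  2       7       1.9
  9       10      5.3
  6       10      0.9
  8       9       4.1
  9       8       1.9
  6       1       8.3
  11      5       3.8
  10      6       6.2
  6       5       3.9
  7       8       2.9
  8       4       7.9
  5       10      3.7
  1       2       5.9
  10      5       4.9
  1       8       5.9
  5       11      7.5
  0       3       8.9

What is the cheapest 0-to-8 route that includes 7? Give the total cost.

Shortest 0→7: 0–5–7 = 16.4
Shortest 7→8: 7–8 = 2.9
Total via 7: 16.4 + 2.9 = 19.3.

19.3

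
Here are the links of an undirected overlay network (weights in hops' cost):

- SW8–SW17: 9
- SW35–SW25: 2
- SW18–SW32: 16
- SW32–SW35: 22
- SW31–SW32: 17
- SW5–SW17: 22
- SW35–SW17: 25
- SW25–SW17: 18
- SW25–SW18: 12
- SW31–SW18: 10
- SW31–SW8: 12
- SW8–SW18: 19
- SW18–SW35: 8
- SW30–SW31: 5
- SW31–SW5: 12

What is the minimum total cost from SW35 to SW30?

Compare a few routes:
SW35 → SW32 → SW31 → SW30: 22+17+5 = 44
SW35 → SW18 → SW8 → SW31 → SW30: 8+19+12+5 = 44
SW35 → SW18 → SW31 → SW30: 8+10+5 = 23
SW35 → SW25 → SW18 → SW31 → SW30: 2+12+10+5 = 29
Cheapest is SW35 → SW18 → SW31 → SW30 at 23 hops' cost.

23 hops' cost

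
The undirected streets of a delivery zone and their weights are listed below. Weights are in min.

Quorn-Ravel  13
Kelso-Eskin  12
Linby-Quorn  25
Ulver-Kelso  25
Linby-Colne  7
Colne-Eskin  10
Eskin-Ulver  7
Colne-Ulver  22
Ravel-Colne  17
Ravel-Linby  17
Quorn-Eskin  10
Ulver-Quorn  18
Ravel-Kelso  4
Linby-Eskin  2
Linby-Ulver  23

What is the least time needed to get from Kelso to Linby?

Candidate routes:
Kelso → Ravel → Linby: 4+17 = 21
Kelso → Eskin → Linby: 12+2 = 14
Cheapest is Kelso → Eskin → Linby at 14 min.

14 min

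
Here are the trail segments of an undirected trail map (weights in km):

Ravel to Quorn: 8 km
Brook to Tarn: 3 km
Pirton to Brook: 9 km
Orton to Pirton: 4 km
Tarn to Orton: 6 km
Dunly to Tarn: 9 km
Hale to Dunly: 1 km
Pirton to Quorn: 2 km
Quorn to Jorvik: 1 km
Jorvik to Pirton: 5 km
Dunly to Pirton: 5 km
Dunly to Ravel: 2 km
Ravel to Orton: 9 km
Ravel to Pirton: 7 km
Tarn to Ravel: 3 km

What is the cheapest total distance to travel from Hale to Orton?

Enumerating some paths:
Hale–Dunly–Ravel–Tarn–Orton: 1+2+3+6 = 12
Hale–Dunly–Pirton–Orton: 1+5+4 = 10
The minimum is 10 km via Hale–Dunly–Pirton–Orton.

10 km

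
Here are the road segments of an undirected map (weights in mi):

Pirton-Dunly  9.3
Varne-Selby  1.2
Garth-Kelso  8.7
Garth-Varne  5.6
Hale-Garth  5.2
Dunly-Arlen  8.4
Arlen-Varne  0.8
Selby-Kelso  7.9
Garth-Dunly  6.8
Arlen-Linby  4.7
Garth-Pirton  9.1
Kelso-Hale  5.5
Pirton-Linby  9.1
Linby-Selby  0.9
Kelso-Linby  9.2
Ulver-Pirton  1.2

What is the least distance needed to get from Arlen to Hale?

11.6 mi

Compare a few routes:
Arlen - Varne - Selby - Kelso - Hale: 0.8+1.2+7.9+5.5 = 15.4
Arlen - Varne - Garth - Hale: 0.8+5.6+5.2 = 11.6
Arlen - Varne - Selby - Linby - Kelso - Hale: 0.8+1.2+0.9+9.2+5.5 = 17.6
The minimum is 11.6 mi via Arlen - Varne - Garth - Hale.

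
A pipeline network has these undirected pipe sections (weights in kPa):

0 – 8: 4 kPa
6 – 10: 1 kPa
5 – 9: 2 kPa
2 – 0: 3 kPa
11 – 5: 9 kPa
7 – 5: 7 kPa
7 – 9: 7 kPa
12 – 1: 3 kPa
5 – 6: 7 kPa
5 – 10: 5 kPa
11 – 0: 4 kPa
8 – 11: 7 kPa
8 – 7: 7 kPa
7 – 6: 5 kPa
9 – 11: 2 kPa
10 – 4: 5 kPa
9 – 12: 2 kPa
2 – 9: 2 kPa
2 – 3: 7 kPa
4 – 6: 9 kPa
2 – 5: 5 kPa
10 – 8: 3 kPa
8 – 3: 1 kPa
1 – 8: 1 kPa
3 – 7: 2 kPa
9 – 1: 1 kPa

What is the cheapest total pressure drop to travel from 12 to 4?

12 kPa

Enumerating some paths:
12 - 1 - 8 - 10 - 6 - 4: 3+1+3+1+9 = 17
12 - 1 - 8 - 10 - 4: 3+1+3+5 = 12
12 - 9 - 5 - 10 - 4: 2+2+5+5 = 14
12 - 1 - 9 - 5 - 10 - 4: 3+1+2+5+5 = 16
The minimum is 12 kPa via 12 - 1 - 8 - 10 - 4.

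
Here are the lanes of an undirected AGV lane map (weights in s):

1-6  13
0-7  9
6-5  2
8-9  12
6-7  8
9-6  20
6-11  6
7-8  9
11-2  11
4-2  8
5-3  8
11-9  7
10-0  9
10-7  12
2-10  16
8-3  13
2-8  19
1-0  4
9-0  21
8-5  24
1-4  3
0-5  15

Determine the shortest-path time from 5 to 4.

18 s

Running Dijkstra from 5:
5: 0
6: 2  (via 5)
3: 8  (via 5)
11: 8  (via 6)
7: 10  (via 6)
0: 15  (via 5)
1: 15  (via 6)
9: 15  (via 11)
4: 18  (via 1)
Shortest route: 5 → 6 → 1 → 4 = 18 s.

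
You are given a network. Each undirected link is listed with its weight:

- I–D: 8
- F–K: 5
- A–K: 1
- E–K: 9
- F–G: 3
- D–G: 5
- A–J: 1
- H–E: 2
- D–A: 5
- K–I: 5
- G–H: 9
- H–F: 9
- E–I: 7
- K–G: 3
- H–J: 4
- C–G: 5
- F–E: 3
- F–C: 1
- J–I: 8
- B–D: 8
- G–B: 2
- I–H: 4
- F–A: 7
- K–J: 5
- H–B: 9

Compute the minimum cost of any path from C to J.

8

Settle nodes by increasing distance from C:
C: 0
F: 1  (via C)
E: 4  (via F)
G: 4  (via F)
B: 6  (via G)
H: 6  (via E)
K: 6  (via F)
A: 7  (via K)
J: 8  (via A)
Shortest route: C → F → K → A → J = 8.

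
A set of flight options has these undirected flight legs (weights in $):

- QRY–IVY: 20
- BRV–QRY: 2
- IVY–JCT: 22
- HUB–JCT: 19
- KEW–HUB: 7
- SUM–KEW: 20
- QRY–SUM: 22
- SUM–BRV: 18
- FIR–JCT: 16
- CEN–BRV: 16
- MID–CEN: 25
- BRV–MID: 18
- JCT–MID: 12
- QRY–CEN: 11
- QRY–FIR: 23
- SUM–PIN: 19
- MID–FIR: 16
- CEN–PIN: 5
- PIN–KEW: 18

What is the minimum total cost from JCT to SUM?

$46

Shortest distances from JCT:
JCT: 0
MID: 12  (via JCT)
FIR: 16  (via JCT)
HUB: 19  (via JCT)
IVY: 22  (via JCT)
KEW: 26  (via HUB)
BRV: 30  (via MID)
QRY: 32  (via BRV)
CEN: 37  (via MID)
PIN: 42  (via CEN)
SUM: 46  (via KEW)
Shortest route: JCT → HUB → KEW → SUM = $46.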